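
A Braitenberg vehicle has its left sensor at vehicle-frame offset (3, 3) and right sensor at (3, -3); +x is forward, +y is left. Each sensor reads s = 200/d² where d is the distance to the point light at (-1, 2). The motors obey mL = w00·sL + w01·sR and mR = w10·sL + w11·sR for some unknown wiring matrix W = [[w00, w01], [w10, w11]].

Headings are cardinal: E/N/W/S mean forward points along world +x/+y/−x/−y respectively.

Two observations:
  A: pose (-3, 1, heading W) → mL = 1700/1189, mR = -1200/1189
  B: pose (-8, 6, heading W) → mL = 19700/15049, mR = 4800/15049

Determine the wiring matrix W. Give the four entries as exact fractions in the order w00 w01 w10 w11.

obs A: pose=(-3,1,W) → sL=200/41, sR=200/29, mL=1700/1189, mR=-1200/1189
obs B: pose=(-8,6,W) → sL=200/101, sR=200/149, mL=19700/15049, mR=4800/15049
sensor matrix S = [[200/41, 200/29], [200/101, 200/149]]; det S = -127200000/17893261
solve [mL_A; mL_B] = S·[w00; w01] and [mR_A; mR_B] = S·[w10; w11]:
  w00 = 1, w01 = -1/2, w10 = 1/2, w11 = -1/2

1 -1/2 1/2 -1/2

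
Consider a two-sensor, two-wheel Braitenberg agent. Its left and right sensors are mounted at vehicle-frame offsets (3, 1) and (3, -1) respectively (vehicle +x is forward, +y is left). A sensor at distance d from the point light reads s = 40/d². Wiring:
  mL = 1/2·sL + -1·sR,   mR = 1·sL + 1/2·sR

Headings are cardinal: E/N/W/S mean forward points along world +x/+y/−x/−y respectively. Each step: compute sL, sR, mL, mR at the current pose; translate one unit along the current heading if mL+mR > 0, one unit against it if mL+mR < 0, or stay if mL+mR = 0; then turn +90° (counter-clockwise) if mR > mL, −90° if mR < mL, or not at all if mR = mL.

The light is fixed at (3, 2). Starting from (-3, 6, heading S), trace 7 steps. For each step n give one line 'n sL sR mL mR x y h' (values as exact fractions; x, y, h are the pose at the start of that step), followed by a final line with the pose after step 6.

n=0: pose=(-3,6,S); sL=20/13, sR=4/5; mL=-2/65, mR=126/65; mL+mR=124/65 → advance +1; mR−mL=128/65 → turn +1·90°
n=1: pose=(-3,5,E); sL=8/5, sR=40/13; mL=-148/65, mR=204/65; mL+mR=56/65 → advance +1; mR−mL=352/65 → turn +1·90°
n=2: pose=(-2,5,N); sL=5/9, sR=10/13; mL=-115/234, mR=110/117; mL+mR=35/78 → advance +1; mR−mL=335/234 → turn +1·90°
n=3: pose=(-2,6,W); sL=40/73, sR=40/89; mL=-1140/6497, mR=5020/6497; mL+mR=3880/6497 → advance +1; mR−mL=6160/6497 → turn +1·90°
n=4: pose=(-3,6,S); sL=20/13, sR=4/5; mL=-2/65, mR=126/65; mL+mR=124/65 → advance +1; mR−mL=128/65 → turn +1·90°
n=5: pose=(-3,5,E); sL=8/5, sR=40/13; mL=-148/65, mR=204/65; mL+mR=56/65 → advance +1; mR−mL=352/65 → turn +1·90°
n=6: pose=(-2,5,N); sL=5/9, sR=10/13; mL=-115/234, mR=110/117; mL+mR=35/78 → advance +1; mR−mL=335/234 → turn +1·90°

0 20/13 4/5 -2/65 126/65 -3 6 S
1 8/5 40/13 -148/65 204/65 -3 5 E
2 5/9 10/13 -115/234 110/117 -2 5 N
3 40/73 40/89 -1140/6497 5020/6497 -2 6 W
4 20/13 4/5 -2/65 126/65 -3 6 S
5 8/5 40/13 -148/65 204/65 -3 5 E
6 5/9 10/13 -115/234 110/117 -2 5 N
final -2 6 W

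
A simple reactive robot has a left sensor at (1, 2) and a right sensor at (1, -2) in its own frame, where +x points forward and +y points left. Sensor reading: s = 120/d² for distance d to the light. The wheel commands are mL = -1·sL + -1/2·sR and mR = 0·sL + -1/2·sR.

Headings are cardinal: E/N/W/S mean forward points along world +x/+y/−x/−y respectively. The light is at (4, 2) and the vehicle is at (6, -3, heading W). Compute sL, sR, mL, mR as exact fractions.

12/5 12 -42/5 -6

left sensor world pos  = (5, -5); dL² = 50
right sensor world pos = (5, -1); dR² = 10
sL = 120/50 = 12/5
sR = 120/10 = 12
mL = -1·sL + -1/2·sR = -42/5
mR = 0·sL + -1/2·sR = -6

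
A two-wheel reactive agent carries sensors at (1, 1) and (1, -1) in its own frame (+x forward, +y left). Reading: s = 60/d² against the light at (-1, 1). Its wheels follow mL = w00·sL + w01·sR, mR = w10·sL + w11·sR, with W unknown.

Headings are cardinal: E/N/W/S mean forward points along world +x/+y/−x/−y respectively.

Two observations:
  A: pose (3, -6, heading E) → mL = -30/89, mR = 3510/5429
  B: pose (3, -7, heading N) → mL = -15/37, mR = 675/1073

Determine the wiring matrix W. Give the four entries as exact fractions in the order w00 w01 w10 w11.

obs A: pose=(3,-6,E) → sL=60/61, sR=60/89, mL=-30/89, mR=3510/5429
obs B: pose=(3,-7,N) → sL=30/29, sR=30/37, mL=-15/37, mR=675/1073
sensor matrix S = [[60/61, 60/89], [30/29, 30/37]]; det S = 583200/5825317
solve [mL_A; mL_B] = S·[w00; w01] and [mR_A; mR_B] = S·[w10; w11]:
  w00 = 0, w01 = -1/2, w10 = 1, w11 = -1/2

0 -1/2 1 -1/2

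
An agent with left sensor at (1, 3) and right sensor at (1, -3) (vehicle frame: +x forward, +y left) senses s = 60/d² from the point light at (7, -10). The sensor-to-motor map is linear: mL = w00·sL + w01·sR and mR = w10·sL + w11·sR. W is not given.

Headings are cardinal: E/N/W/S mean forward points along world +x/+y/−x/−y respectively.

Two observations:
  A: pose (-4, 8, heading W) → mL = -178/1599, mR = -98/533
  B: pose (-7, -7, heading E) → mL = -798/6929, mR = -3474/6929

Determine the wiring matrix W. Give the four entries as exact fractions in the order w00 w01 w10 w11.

obs A: pose=(-4,8,W) → sL=20/123, sR=4/39, mL=-178/1599, mR=-98/533
obs B: pose=(-7,-7,E) → sL=12/41, sR=60/169, mL=-798/6929, mR=-3474/6929
sensor matrix S = [[20/123, 4/39], [12/41, 60/169]]; det S = 192/6929
solve [mL_A; mL_B] = S·[w00; w01] and [mR_A; mR_B] = S·[w10; w11]:
  w00 = -1, w01 = 1/2, w10 = -1/2, w11 = -1

-1 1/2 -1/2 -1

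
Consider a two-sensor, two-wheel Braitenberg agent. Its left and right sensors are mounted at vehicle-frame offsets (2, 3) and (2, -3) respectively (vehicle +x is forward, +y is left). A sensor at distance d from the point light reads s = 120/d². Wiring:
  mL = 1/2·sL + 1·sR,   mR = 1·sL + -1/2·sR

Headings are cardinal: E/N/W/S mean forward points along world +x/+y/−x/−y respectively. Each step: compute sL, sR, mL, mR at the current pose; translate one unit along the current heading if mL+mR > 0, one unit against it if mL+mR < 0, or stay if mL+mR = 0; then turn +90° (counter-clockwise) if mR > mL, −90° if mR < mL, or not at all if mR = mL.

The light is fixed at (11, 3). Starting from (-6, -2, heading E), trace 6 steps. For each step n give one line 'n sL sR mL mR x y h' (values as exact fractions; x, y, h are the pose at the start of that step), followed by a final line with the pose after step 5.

0 120/229 120/289 44820/66181 20940/66181 -6 -2 E
1 60/109 12/41 2538/4469 1806/4469 -5 -2 S
2 8/27 40/111 508/999 116/999 -5 -3 W
3 15/52 30/53 3915/5512 15/2756 -6 -3 N
4 120/229 120/289 44820/66181 20940/66181 -6 -2 E
5 60/109 12/41 2538/4469 1806/4469 -5 -2 S
final -5 -3 W

n=0: pose=(-6,-2,E); sL=120/229, sR=120/289; mL=44820/66181, mR=20940/66181; mL+mR=65760/66181 → advance +1; mR−mL=-23880/66181 → turn -1·90°
n=1: pose=(-5,-2,S); sL=60/109, sR=12/41; mL=2538/4469, mR=1806/4469; mL+mR=4344/4469 → advance +1; mR−mL=-732/4469 → turn -1·90°
n=2: pose=(-5,-3,W); sL=8/27, sR=40/111; mL=508/999, mR=116/999; mL+mR=208/333 → advance +1; mR−mL=-392/999 → turn -1·90°
n=3: pose=(-6,-3,N); sL=15/52, sR=30/53; mL=3915/5512, mR=15/2756; mL+mR=3945/5512 → advance +1; mR−mL=-3885/5512 → turn -1·90°
n=4: pose=(-6,-2,E); sL=120/229, sR=120/289; mL=44820/66181, mR=20940/66181; mL+mR=65760/66181 → advance +1; mR−mL=-23880/66181 → turn -1·90°
n=5: pose=(-5,-2,S); sL=60/109, sR=12/41; mL=2538/4469, mR=1806/4469; mL+mR=4344/4469 → advance +1; mR−mL=-732/4469 → turn -1·90°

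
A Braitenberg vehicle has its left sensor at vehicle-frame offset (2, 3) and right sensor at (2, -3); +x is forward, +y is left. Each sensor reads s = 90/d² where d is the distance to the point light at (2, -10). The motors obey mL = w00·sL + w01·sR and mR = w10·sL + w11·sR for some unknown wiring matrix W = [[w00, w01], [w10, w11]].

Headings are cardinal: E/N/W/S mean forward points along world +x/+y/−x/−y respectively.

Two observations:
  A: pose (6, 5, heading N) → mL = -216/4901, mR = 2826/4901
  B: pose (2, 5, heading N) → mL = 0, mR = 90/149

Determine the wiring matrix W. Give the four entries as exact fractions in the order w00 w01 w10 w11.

-1 1 1 1

obs A: pose=(6,5,N) → sL=9/29, sR=45/169, mL=-216/4901, mR=2826/4901
obs B: pose=(2,5,N) → sL=45/149, sR=45/149, mL=0, mR=90/149
sensor matrix S = [[9/29, 45/169], [45/149, 45/149]]; det S = 9720/730249
solve [mL_A; mL_B] = S·[w00; w01] and [mR_A; mR_B] = S·[w10; w11]:
  w00 = -1, w01 = 1, w10 = 1, w11 = 1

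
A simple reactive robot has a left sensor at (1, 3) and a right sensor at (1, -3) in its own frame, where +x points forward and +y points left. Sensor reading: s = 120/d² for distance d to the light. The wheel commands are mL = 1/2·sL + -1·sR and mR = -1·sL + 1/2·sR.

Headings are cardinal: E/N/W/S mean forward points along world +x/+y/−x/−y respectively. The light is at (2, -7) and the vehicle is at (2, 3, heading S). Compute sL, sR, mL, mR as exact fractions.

4/3 4/3 -2/3 -2/3

left sensor world pos  = (5, 2); dL² = 90
right sensor world pos = (-1, 2); dR² = 90
sL = 120/90 = 4/3
sR = 120/90 = 4/3
mL = 1/2·sL + -1·sR = -2/3
mR = -1·sL + 1/2·sR = -2/3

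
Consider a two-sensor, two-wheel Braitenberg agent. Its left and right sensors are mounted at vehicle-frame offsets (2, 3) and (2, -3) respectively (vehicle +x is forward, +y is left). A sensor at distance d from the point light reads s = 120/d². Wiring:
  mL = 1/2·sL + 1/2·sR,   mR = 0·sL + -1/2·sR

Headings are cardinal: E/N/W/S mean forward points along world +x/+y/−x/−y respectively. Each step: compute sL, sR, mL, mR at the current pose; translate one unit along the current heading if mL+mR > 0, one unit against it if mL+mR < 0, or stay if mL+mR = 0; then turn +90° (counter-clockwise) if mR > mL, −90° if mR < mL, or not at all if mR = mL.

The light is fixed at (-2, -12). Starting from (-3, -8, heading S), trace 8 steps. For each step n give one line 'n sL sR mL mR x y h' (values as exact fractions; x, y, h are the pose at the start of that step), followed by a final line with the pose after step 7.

n=0: pose=(-3,-8,S); sL=15, sR=6; mL=21/2, mR=-3; mL+mR=15/2 → advance +1; mR−mL=-27/2 → turn -1·90°
n=1: pose=(-3,-9,W); sL=40/3, sR=8/3; mL=8, mR=-4/3; mL+mR=20/3 → advance +1; mR−mL=-28/3 → turn -1·90°
n=2: pose=(-4,-9,N); sL=12/5, sR=60/13; mL=228/65, mR=-30/13; mL+mR=6/5 → advance +1; mR−mL=-378/65 → turn -1·90°
n=3: pose=(-4,-8,E); sL=120/49, sR=120; mL=3000/49, mR=-60; mL+mR=60/49 → advance +1; mR−mL=-5940/49 → turn -1·90°
n=4: pose=(-3,-8,S); sL=15, sR=6; mL=21/2, mR=-3; mL+mR=15/2 → advance +1; mR−mL=-27/2 → turn -1·90°
n=5: pose=(-3,-9,W); sL=40/3, sR=8/3; mL=8, mR=-4/3; mL+mR=20/3 → advance +1; mR−mL=-28/3 → turn -1·90°
n=6: pose=(-4,-9,N); sL=12/5, sR=60/13; mL=228/65, mR=-30/13; mL+mR=6/5 → advance +1; mR−mL=-378/65 → turn -1·90°
n=7: pose=(-4,-8,E); sL=120/49, sR=120; mL=3000/49, mR=-60; mL+mR=60/49 → advance +1; mR−mL=-5940/49 → turn -1·90°

0 15 6 21/2 -3 -3 -8 S
1 40/3 8/3 8 -4/3 -3 -9 W
2 12/5 60/13 228/65 -30/13 -4 -9 N
3 120/49 120 3000/49 -60 -4 -8 E
4 15 6 21/2 -3 -3 -8 S
5 40/3 8/3 8 -4/3 -3 -9 W
6 12/5 60/13 228/65 -30/13 -4 -9 N
7 120/49 120 3000/49 -60 -4 -8 E
final -3 -8 S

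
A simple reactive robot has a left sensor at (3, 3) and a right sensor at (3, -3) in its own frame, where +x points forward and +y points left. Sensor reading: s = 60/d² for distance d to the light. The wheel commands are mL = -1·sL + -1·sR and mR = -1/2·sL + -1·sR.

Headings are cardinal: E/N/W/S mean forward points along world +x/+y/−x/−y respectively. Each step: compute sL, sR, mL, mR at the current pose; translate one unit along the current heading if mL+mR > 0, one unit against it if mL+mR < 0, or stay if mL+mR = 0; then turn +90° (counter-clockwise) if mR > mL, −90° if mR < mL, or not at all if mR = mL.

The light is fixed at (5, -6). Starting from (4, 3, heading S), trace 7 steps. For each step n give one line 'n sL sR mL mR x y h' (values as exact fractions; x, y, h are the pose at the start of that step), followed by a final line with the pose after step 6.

0 3/2 15/13 -69/26 -99/52 4 3 S
1 60/173 60/53 -13560/9169 -11970/9169 4 4 E
2 30/97 6/17 -1092/1649 -837/1649 3 4 N
3 60/61 60/169 -13800/10309 -8730/10309 3 3 W
4 3/2 15/13 -69/26 -99/52 4 3 S
5 60/173 60/53 -13560/9169 -11970/9169 4 4 E
6 30/97 6/17 -1092/1649 -837/1649 3 4 N
final 3 3 W

n=0: pose=(4,3,S); sL=3/2, sR=15/13; mL=-69/26, mR=-99/52; mL+mR=-237/52 → advance -1; mR−mL=3/4 → turn +1·90°
n=1: pose=(4,4,E); sL=60/173, sR=60/53; mL=-13560/9169, mR=-11970/9169; mL+mR=-25530/9169 → advance -1; mR−mL=30/173 → turn +1·90°
n=2: pose=(3,4,N); sL=30/97, sR=6/17; mL=-1092/1649, mR=-837/1649; mL+mR=-1929/1649 → advance -1; mR−mL=15/97 → turn +1·90°
n=3: pose=(3,3,W); sL=60/61, sR=60/169; mL=-13800/10309, mR=-8730/10309; mL+mR=-22530/10309 → advance -1; mR−mL=30/61 → turn +1·90°
n=4: pose=(4,3,S); sL=3/2, sR=15/13; mL=-69/26, mR=-99/52; mL+mR=-237/52 → advance -1; mR−mL=3/4 → turn +1·90°
n=5: pose=(4,4,E); sL=60/173, sR=60/53; mL=-13560/9169, mR=-11970/9169; mL+mR=-25530/9169 → advance -1; mR−mL=30/173 → turn +1·90°
n=6: pose=(3,4,N); sL=30/97, sR=6/17; mL=-1092/1649, mR=-837/1649; mL+mR=-1929/1649 → advance -1; mR−mL=15/97 → turn +1·90°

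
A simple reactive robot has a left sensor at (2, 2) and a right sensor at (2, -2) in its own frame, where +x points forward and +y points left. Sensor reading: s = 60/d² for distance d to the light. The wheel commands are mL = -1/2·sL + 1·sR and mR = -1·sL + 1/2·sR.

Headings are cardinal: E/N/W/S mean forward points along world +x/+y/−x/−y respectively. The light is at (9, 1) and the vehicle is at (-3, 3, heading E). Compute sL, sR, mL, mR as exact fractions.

15/29 3/5 99/290 -63/290

left sensor world pos  = (-1, 5); dL² = 116
right sensor world pos = (-1, 1); dR² = 100
sL = 60/116 = 15/29
sR = 60/100 = 3/5
mL = -1/2·sL + 1·sR = 99/290
mR = -1·sL + 1/2·sR = -63/290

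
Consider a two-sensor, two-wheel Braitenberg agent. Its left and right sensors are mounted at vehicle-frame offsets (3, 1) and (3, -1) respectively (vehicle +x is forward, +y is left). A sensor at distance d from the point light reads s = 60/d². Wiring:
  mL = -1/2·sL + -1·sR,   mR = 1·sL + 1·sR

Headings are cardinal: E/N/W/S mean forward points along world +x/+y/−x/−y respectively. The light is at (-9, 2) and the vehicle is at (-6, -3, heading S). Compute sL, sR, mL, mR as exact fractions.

left sensor world pos  = (-5, -6); dL² = 80
right sensor world pos = (-7, -6); dR² = 68
sL = 60/80 = 3/4
sR = 60/68 = 15/17
mL = -1/2·sL + -1·sR = -171/136
mR = 1·sL + 1·sR = 111/68

3/4 15/17 -171/136 111/68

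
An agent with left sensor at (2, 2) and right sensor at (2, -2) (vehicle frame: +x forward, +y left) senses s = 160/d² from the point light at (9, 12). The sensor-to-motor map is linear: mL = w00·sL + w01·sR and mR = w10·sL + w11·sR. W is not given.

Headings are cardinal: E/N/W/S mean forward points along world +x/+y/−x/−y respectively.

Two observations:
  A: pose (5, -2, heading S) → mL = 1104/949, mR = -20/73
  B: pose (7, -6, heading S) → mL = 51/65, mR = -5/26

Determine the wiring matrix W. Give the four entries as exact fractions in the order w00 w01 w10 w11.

obs A: pose=(5,-2,S) → sL=8/13, sR=40/73, mL=1104/949, mR=-20/73
obs B: pose=(7,-6,S) → sL=2/5, sR=5/13, mL=51/65, mR=-5/26
sensor matrix S = [[8/13, 40/73], [2/5, 5/13]]; det S = 216/12337
solve [mL_A; mL_B] = S·[w00; w01] and [mR_A; mR_B] = S·[w10; w11]:
  w00 = 1, w01 = 1, w10 = 0, w11 = -1/2

1 1 0 -1/2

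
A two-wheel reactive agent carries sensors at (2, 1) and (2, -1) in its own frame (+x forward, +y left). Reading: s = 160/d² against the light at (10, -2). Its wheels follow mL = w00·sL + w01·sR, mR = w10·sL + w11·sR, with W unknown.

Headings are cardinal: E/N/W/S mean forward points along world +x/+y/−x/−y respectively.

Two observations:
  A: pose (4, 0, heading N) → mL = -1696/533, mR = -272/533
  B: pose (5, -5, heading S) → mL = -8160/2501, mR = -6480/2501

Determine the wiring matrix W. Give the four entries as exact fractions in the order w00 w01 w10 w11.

-1/2 -1/2 -1 1/2

obs A: pose=(4,0,N) → sL=32/13, sR=160/41, mL=-1696/533, mR=-272/533
obs B: pose=(5,-5,S) → sL=160/41, sR=160/61, mL=-8160/2501, mR=-6480/2501
sensor matrix S = [[32/13, 160/41], [160/41, 160/61]]; det S = -11694080/1333033
solve [mL_A; mL_B] = S·[w00; w01] and [mR_A; mR_B] = S·[w10; w11]:
  w00 = -1/2, w01 = -1/2, w10 = -1, w11 = 1/2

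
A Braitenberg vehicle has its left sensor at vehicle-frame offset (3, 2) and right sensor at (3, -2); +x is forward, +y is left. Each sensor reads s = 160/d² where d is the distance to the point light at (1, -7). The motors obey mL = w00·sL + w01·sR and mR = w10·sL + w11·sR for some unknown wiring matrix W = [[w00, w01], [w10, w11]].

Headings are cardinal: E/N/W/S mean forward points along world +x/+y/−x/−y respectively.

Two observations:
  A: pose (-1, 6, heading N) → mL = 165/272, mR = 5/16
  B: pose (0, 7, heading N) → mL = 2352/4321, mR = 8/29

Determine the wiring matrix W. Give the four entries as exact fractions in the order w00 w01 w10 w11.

1/2 1/2 0 1/2

obs A: pose=(-1,6,N) → sL=10/17, sR=5/8, mL=165/272, mR=5/16
obs B: pose=(0,7,N) → sL=80/149, sR=16/29, mL=2352/4321, mR=8/29
sensor matrix S = [[10/17, 5/8], [80/149, 16/29]]; det S = -810/73457
solve [mL_A; mL_B] = S·[w00; w01] and [mR_A; mR_B] = S·[w10; w11]:
  w00 = 1/2, w01 = 1/2, w10 = 0, w11 = 1/2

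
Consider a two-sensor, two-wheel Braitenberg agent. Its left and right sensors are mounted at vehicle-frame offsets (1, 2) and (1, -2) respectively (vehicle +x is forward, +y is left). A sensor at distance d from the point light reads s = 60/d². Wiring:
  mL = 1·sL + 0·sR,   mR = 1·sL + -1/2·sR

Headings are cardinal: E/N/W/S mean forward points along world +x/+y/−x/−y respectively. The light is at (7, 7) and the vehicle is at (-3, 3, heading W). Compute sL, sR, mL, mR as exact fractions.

left sensor world pos  = (-4, 1); dL² = 157
right sensor world pos = (-4, 5); dR² = 125
sL = 60/157 = 60/157
sR = 60/125 = 12/25
mL = 1·sL + 0·sR = 60/157
mR = 1·sL + -1/2·sR = 558/3925

60/157 12/25 60/157 558/3925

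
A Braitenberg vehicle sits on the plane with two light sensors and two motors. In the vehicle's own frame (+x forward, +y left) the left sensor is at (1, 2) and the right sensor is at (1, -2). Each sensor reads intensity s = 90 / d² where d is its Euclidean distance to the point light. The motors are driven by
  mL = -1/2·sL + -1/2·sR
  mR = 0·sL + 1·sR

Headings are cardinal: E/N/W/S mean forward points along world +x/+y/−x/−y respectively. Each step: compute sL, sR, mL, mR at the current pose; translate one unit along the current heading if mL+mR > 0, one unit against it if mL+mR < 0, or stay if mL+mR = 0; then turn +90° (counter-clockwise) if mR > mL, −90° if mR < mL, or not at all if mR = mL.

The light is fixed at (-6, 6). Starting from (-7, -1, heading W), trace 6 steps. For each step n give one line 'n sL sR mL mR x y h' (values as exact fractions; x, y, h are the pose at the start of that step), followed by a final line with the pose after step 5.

0 18/17 90/29 -1026/493 90/29 -7 -1 W
1 45/32 9/8 -81/64 9/8 -8 -1 S
2 90/17 18/13 -738/221 18/13 -8 0 E
3 9/5 45/13 -171/65 45/13 -9 0 N
4 18/13 18/5 -162/65 18/5 -9 1 W
5 9/4 5/4 -7/4 5/4 -10 1 S
final -10 2 E

n=0: pose=(-7,-1,W); sL=18/17, sR=90/29; mL=-1026/493, mR=90/29; mL+mR=504/493 → advance +1; mR−mL=2556/493 → turn +1·90°
n=1: pose=(-8,-1,S); sL=45/32, sR=9/8; mL=-81/64, mR=9/8; mL+mR=-9/64 → advance -1; mR−mL=153/64 → turn +1·90°
n=2: pose=(-8,0,E); sL=90/17, sR=18/13; mL=-738/221, mR=18/13; mL+mR=-432/221 → advance -1; mR−mL=1044/221 → turn +1·90°
n=3: pose=(-9,0,N); sL=9/5, sR=45/13; mL=-171/65, mR=45/13; mL+mR=54/65 → advance +1; mR−mL=396/65 → turn +1·90°
n=4: pose=(-9,1,W); sL=18/13, sR=18/5; mL=-162/65, mR=18/5; mL+mR=72/65 → advance +1; mR−mL=396/65 → turn +1·90°
n=5: pose=(-10,1,S); sL=9/4, sR=5/4; mL=-7/4, mR=5/4; mL+mR=-1/2 → advance -1; mR−mL=3 → turn +1·90°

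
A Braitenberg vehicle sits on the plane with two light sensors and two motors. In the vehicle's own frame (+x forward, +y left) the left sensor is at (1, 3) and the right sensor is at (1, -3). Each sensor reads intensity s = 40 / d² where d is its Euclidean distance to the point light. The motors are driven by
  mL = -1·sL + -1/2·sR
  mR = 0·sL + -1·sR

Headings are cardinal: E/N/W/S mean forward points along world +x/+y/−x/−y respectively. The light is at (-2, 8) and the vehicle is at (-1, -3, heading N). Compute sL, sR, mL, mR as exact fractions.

5/13 10/29 -210/377 -10/29

left sensor world pos  = (-4, -2); dL² = 104
right sensor world pos = (2, -2); dR² = 116
sL = 40/104 = 5/13
sR = 40/116 = 10/29
mL = -1·sL + -1/2·sR = -210/377
mR = 0·sL + -1·sR = -10/29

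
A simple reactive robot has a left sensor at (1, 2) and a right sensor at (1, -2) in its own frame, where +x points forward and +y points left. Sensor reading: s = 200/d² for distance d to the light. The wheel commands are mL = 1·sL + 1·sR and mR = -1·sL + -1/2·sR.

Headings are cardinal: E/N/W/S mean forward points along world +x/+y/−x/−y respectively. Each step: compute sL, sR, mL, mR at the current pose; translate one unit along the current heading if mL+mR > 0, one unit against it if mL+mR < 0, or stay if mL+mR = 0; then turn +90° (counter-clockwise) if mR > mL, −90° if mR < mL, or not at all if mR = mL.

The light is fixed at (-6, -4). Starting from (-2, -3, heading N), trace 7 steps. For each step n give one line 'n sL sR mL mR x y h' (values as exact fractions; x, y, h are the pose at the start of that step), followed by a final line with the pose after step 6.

n=0: pose=(-2,-3,N); sL=25, sR=5; mL=30, mR=-55/2; mL+mR=5/2 → advance +1; mR−mL=-115/2 → turn -1·90°
n=1: pose=(-2,-2,E); sL=200/41, sR=8; mL=528/41, mR=-364/41; mL+mR=4 → advance +1; mR−mL=-892/41 → turn -1·90°
n=2: pose=(-1,-2,S); sL=4, sR=20; mL=24, mR=-14; mL+mR=10 → advance +1; mR−mL=-38 → turn -1·90°
n=3: pose=(-1,-3,W); sL=200/17, sR=8; mL=336/17, mR=-268/17; mL+mR=4 → advance +1; mR−mL=-604/17 → turn -1·90°
n=4: pose=(-2,-3,N); sL=25, sR=5; mL=30, mR=-55/2; mL+mR=5/2 → advance +1; mR−mL=-115/2 → turn -1·90°
n=5: pose=(-2,-2,E); sL=200/41, sR=8; mL=528/41, mR=-364/41; mL+mR=4 → advance +1; mR−mL=-892/41 → turn -1·90°
n=6: pose=(-1,-2,S); sL=4, sR=20; mL=24, mR=-14; mL+mR=10 → advance +1; mR−mL=-38 → turn -1·90°

0 25 5 30 -55/2 -2 -3 N
1 200/41 8 528/41 -364/41 -2 -2 E
2 4 20 24 -14 -1 -2 S
3 200/17 8 336/17 -268/17 -1 -3 W
4 25 5 30 -55/2 -2 -3 N
5 200/41 8 528/41 -364/41 -2 -2 E
6 4 20 24 -14 -1 -2 S
final -1 -3 W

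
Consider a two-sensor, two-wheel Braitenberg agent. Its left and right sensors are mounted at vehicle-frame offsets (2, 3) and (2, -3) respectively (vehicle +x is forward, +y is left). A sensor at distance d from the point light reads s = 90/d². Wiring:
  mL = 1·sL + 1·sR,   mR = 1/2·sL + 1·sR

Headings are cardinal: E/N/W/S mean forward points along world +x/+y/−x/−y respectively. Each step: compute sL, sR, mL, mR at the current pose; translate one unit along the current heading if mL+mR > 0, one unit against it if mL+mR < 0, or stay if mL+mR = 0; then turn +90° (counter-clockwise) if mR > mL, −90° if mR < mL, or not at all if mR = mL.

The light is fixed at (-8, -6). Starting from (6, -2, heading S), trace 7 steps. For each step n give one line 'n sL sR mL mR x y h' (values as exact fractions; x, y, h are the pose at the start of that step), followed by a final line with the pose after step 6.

n=0: pose=(6,-2,S); sL=90/293, sR=18/25; mL=7524/7325, mR=6399/7325; mL+mR=13923/7325 → advance +1; mR−mL=-45/293 → turn -1·90°
n=1: pose=(6,-3,W); sL=5/8, sR=1/2; mL=9/8, mR=13/16; mL+mR=31/16 → advance +1; mR−mL=-5/16 → turn -1·90°
n=2: pose=(5,-3,N); sL=18/25, sR=90/281; mL=7308/7025, mR=4779/7025; mL+mR=12087/7025 → advance +1; mR−mL=-9/25 → turn -1·90°
n=3: pose=(5,-2,E); sL=45/137, sR=45/113; mL=11250/15481, mR=17415/30962; mL+mR=39915/30962 → advance +1; mR−mL=-45/274 → turn -1·90°
n=4: pose=(6,-2,S); sL=90/293, sR=18/25; mL=7524/7325, mR=6399/7325; mL+mR=13923/7325 → advance +1; mR−mL=-45/293 → turn -1·90°
n=5: pose=(6,-3,W); sL=5/8, sR=1/2; mL=9/8, mR=13/16; mL+mR=31/16 → advance +1; mR−mL=-5/16 → turn -1·90°
n=6: pose=(5,-3,N); sL=18/25, sR=90/281; mL=7308/7025, mR=4779/7025; mL+mR=12087/7025 → advance +1; mR−mL=-9/25 → turn -1·90°

0 90/293 18/25 7524/7325 6399/7325 6 -2 S
1 5/8 1/2 9/8 13/16 6 -3 W
2 18/25 90/281 7308/7025 4779/7025 5 -3 N
3 45/137 45/113 11250/15481 17415/30962 5 -2 E
4 90/293 18/25 7524/7325 6399/7325 6 -2 S
5 5/8 1/2 9/8 13/16 6 -3 W
6 18/25 90/281 7308/7025 4779/7025 5 -3 N
final 5 -2 E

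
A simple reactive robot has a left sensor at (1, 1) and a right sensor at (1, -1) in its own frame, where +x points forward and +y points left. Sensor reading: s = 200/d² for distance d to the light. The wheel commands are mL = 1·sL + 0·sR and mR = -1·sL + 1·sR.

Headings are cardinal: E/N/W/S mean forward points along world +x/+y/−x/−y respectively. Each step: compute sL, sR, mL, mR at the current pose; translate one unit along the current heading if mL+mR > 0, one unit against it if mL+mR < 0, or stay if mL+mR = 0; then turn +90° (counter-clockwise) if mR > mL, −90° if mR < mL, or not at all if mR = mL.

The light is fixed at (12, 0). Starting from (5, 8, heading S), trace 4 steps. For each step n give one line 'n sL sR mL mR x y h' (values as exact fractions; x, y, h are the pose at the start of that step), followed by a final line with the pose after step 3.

n=0: pose=(5,8,S); sL=40/17, sR=200/113; mL=40/17, mR=-1120/1921; mL+mR=200/113 → advance +1; mR−mL=-5640/1921 → turn -1·90°
n=1: pose=(5,7,W); sL=2, sR=25/16; mL=2, mR=-7/16; mL+mR=25/16 → advance +1; mR−mL=-39/16 → turn -1·90°
n=2: pose=(4,7,N); sL=40/29, sR=200/113; mL=40/29, mR=1280/3277; mL+mR=200/113 → advance +1; mR−mL=-3240/3277 → turn -1·90°
n=3: pose=(4,8,E); sL=20/13, sR=100/49; mL=20/13, mR=320/637; mL+mR=100/49 → advance +1; mR−mL=-660/637 → turn -1·90°

0 40/17 200/113 40/17 -1120/1921 5 8 S
1 2 25/16 2 -7/16 5 7 W
2 40/29 200/113 40/29 1280/3277 4 7 N
3 20/13 100/49 20/13 320/637 4 8 E
final 5 8 S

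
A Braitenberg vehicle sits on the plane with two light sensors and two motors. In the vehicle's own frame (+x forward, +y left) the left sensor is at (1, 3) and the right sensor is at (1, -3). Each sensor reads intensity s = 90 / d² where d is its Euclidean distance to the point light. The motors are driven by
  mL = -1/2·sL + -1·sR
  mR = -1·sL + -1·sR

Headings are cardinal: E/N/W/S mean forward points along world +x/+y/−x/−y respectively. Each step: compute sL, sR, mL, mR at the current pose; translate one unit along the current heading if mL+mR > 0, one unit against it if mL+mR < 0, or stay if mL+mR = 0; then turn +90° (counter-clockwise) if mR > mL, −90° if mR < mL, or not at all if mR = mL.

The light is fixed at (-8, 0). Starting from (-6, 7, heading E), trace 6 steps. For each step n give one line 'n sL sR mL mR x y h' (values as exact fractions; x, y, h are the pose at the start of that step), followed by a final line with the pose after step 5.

0 90/109 18/5 -2187/545 -2412/545 -6 7 E
1 45/26 9/4 -81/26 -207/52 -7 7 S
2 18/5 90/121 -1539/605 -2628/605 -7 8 W
3 45/41 45/53 -6075/4346 -4230/2173 -6 8 N
4 90/109 18/5 -2187/545 -2412/545 -6 7 E
5 45/26 9/4 -81/26 -207/52 -7 7 S
final -7 8 W

n=0: pose=(-6,7,E); sL=90/109, sR=18/5; mL=-2187/545, mR=-2412/545; mL+mR=-4599/545 → advance -1; mR−mL=-45/109 → turn -1·90°
n=1: pose=(-7,7,S); sL=45/26, sR=9/4; mL=-81/26, mR=-207/52; mL+mR=-369/52 → advance -1; mR−mL=-45/52 → turn -1·90°
n=2: pose=(-7,8,W); sL=18/5, sR=90/121; mL=-1539/605, mR=-2628/605; mL+mR=-4167/605 → advance -1; mR−mL=-9/5 → turn -1·90°
n=3: pose=(-6,8,N); sL=45/41, sR=45/53; mL=-6075/4346, mR=-4230/2173; mL+mR=-14535/4346 → advance -1; mR−mL=-45/82 → turn -1·90°
n=4: pose=(-6,7,E); sL=90/109, sR=18/5; mL=-2187/545, mR=-2412/545; mL+mR=-4599/545 → advance -1; mR−mL=-45/109 → turn -1·90°
n=5: pose=(-7,7,S); sL=45/26, sR=9/4; mL=-81/26, mR=-207/52; mL+mR=-369/52 → advance -1; mR−mL=-45/52 → turn -1·90°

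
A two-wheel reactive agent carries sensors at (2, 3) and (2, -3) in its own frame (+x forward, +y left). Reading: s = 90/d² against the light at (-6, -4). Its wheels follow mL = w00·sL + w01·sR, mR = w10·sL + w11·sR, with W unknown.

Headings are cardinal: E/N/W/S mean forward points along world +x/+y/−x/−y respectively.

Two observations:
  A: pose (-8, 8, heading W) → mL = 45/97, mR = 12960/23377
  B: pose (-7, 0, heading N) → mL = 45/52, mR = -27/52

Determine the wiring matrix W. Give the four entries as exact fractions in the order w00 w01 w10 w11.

obs A: pose=(-8,8,W) → sL=90/97, sR=90/241, mL=45/97, mR=12960/23377
obs B: pose=(-7,0,N) → sL=45/26, sR=9/4, mL=45/52, mR=-27/52
sensor matrix S = [[90/97, 90/241], [45/26, 9/4]]; det S = 876015/607802
solve [mL_A; mL_B] = S·[w00; w01] and [mR_A; mR_B] = S·[w10; w11]:
  w00 = 1/2, w01 = 0, w10 = 1, w11 = -1

1/2 0 1 -1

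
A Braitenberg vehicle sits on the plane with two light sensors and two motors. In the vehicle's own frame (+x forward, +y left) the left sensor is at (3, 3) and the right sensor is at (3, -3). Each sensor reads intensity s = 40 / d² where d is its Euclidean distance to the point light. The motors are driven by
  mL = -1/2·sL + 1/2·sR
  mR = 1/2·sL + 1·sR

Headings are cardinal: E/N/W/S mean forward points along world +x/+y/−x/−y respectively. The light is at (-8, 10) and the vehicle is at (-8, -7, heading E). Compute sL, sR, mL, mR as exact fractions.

left sensor world pos  = (-5, -4); dL² = 205
right sensor world pos = (-5, -10); dR² = 409
sL = 40/205 = 8/41
sR = 40/409 = 40/409
mL = -1/2·sL + 1/2·sR = -816/16769
mR = 1/2·sL + 1·sR = 3276/16769

8/41 40/409 -816/16769 3276/16769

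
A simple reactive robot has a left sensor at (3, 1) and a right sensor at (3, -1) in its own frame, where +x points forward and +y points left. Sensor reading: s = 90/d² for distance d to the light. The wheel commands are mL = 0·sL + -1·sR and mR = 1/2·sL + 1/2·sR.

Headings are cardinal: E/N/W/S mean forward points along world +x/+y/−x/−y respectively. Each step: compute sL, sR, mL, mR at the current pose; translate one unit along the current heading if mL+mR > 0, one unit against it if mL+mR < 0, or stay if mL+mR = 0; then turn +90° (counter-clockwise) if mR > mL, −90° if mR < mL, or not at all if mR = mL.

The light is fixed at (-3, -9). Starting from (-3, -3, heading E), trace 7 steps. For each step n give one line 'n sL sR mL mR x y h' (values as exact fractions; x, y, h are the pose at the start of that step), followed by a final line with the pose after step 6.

n=0: pose=(-3,-3,E); sL=45/29, sR=45/17; mL=-45/17, mR=1035/493; mL+mR=-270/493 → advance -1; mR−mL=2340/493 → turn +1·90°
n=1: pose=(-4,-3,N); sL=18/17, sR=10/9; mL=-10/9, mR=166/153; mL+mR=-4/153 → advance -1; mR−mL=112/51 → turn +1·90°
n=2: pose=(-4,-4,W); sL=45/16, sR=45/26; mL=-45/26, mR=945/416; mL+mR=225/416 → advance +1; mR−mL=1665/416 → turn +1·90°
n=3: pose=(-5,-4,S); sL=18, sR=90/13; mL=-90/13, mR=162/13; mL+mR=72/13 → advance +1; mR−mL=252/13 → turn +1·90°
n=4: pose=(-5,-5,E); sL=45/13, sR=9; mL=-9, mR=81/13; mL+mR=-36/13 → advance -1; mR−mL=198/13 → turn +1·90°
n=5: pose=(-6,-5,N); sL=18/13, sR=90/53; mL=-90/53, mR=1062/689; mL+mR=-108/689 → advance -1; mR−mL=2232/689 → turn +1·90°
n=6: pose=(-6,-6,W); sL=9/4, sR=45/26; mL=-45/26, mR=207/104; mL+mR=27/104 → advance +1; mR−mL=387/104 → turn +1·90°

0 45/29 45/17 -45/17 1035/493 -3 -3 E
1 18/17 10/9 -10/9 166/153 -4 -3 N
2 45/16 45/26 -45/26 945/416 -4 -4 W
3 18 90/13 -90/13 162/13 -5 -4 S
4 45/13 9 -9 81/13 -5 -5 E
5 18/13 90/53 -90/53 1062/689 -6 -5 N
6 9/4 45/26 -45/26 207/104 -6 -6 W
final -7 -6 S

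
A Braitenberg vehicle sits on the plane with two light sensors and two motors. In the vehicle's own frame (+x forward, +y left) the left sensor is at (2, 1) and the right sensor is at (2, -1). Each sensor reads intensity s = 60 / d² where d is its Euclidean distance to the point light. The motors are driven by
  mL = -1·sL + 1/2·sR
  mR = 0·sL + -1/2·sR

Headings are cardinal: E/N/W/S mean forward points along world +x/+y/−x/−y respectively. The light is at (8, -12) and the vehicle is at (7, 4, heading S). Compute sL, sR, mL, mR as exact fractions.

15/49 3/10 -153/980 -3/20

left sensor world pos  = (8, 2); dL² = 196
right sensor world pos = (6, 2); dR² = 200
sL = 60/196 = 15/49
sR = 60/200 = 3/10
mL = -1·sL + 1/2·sR = -153/980
mR = 0·sL + -1/2·sR = -3/20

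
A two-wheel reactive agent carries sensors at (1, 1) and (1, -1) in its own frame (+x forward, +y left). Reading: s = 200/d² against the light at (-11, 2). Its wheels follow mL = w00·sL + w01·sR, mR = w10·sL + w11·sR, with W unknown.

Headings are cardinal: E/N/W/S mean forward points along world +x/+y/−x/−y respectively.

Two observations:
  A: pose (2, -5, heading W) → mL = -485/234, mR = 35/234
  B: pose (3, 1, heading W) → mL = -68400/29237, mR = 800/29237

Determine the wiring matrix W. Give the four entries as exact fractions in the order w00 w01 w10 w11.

-1 -1 -1 1

obs A: pose=(2,-5,W) → sL=25/26, sR=10/9, mL=-485/234, mR=35/234
obs B: pose=(3,1,W) → sL=200/173, sR=200/169, mL=-68400/29237, mR=800/29237
sensor matrix S = [[25/26, 10/9], [200/173, 200/169]]; det S = -501500/3420729
solve [mL_A; mL_B] = S·[w00; w01] and [mR_A; mR_B] = S·[w10; w11]:
  w00 = -1, w01 = -1, w10 = -1, w11 = 1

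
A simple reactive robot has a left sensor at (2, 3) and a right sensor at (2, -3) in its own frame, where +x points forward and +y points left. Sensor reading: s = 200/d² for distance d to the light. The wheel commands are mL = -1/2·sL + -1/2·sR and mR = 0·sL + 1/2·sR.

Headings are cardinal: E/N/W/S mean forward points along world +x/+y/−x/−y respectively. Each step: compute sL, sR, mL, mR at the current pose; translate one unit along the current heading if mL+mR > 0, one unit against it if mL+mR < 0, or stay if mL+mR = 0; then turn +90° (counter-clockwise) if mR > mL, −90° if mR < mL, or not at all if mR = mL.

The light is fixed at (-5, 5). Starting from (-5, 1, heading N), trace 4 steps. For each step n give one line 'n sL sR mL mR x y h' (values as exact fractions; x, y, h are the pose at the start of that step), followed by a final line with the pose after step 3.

0 200/13 200/13 -200/13 100/13 -5 1 N
1 50/17 25 -475/34 25/2 -5 0 W
2 40/13 200/53 -2360/689 100/53 -4 0 S
3 20 100/29 -340/29 50/29 -4 1 E
final -5 1 N

n=0: pose=(-5,1,N); sL=200/13, sR=200/13; mL=-200/13, mR=100/13; mL+mR=-100/13 → advance -1; mR−mL=300/13 → turn +1·90°
n=1: pose=(-5,0,W); sL=50/17, sR=25; mL=-475/34, mR=25/2; mL+mR=-25/17 → advance -1; mR−mL=450/17 → turn +1·90°
n=2: pose=(-4,0,S); sL=40/13, sR=200/53; mL=-2360/689, mR=100/53; mL+mR=-20/13 → advance -1; mR−mL=3660/689 → turn +1·90°
n=3: pose=(-4,1,E); sL=20, sR=100/29; mL=-340/29, mR=50/29; mL+mR=-10 → advance -1; mR−mL=390/29 → turn +1·90°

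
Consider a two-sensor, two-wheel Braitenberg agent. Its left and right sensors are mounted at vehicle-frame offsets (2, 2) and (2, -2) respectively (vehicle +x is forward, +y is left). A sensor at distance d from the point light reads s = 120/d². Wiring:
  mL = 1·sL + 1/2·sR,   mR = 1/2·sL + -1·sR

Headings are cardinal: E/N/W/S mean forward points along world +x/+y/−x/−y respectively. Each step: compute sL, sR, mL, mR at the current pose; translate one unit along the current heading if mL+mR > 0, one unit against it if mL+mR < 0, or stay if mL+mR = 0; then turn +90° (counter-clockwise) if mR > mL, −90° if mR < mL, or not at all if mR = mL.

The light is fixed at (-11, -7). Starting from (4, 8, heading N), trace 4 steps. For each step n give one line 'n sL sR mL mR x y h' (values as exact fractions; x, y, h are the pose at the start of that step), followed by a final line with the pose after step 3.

0 60/229 60/289 24210/66181 -5070/66181 4 8 N
1 120/613 24/97 18996/59461 -8892/59461 4 9 E
2 3/13 15/49 489/1274 -243/1274 5 9 S
3 24/73 24/97 3204/7081 -588/7081 5 8 W
final 4 8 N

n=0: pose=(4,8,N); sL=60/229, sR=60/289; mL=24210/66181, mR=-5070/66181; mL+mR=19140/66181 → advance +1; mR−mL=-29280/66181 → turn -1·90°
n=1: pose=(4,9,E); sL=120/613, sR=24/97; mL=18996/59461, mR=-8892/59461; mL+mR=10104/59461 → advance +1; mR−mL=-27888/59461 → turn -1·90°
n=2: pose=(5,9,S); sL=3/13, sR=15/49; mL=489/1274, mR=-243/1274; mL+mR=123/637 → advance +1; mR−mL=-366/637 → turn -1·90°
n=3: pose=(5,8,W); sL=24/73, sR=24/97; mL=3204/7081, mR=-588/7081; mL+mR=2616/7081 → advance +1; mR−mL=-3792/7081 → turn -1·90°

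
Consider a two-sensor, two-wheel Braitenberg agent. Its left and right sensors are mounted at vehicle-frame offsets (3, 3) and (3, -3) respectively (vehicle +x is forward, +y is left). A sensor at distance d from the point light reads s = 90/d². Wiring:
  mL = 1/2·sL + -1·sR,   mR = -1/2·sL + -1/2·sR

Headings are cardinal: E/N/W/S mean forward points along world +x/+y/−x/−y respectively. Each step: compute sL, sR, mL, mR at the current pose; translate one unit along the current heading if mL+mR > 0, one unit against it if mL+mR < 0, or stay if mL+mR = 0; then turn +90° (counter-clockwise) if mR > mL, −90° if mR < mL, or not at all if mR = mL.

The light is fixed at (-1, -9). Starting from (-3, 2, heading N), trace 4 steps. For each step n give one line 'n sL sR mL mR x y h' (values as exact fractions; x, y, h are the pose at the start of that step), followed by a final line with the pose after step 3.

n=0: pose=(-3,2,N); sL=90/221, sR=90/197; mL=-11025/43537, mR=-18810/43537; mL+mR=-135/197 → advance -1; mR−mL=-7785/43537 → turn -1·90°
n=1: pose=(-3,1,E); sL=9/17, sR=9/5; mL=-261/170, mR=-99/85; mL+mR=-27/10 → advance -1; mR−mL=63/170 → turn +1·90°
n=2: pose=(-4,1,N); sL=18/41, sR=90/169; mL=-2169/6929, mR=-3366/6929; mL+mR=-135/169 → advance -1; mR−mL=-1197/6929 → turn -1·90°
n=3: pose=(-4,0,E); sL=5/8, sR=5/2; mL=-35/16, mR=-25/16; mL+mR=-15/4 → advance -1; mR−mL=5/8 → turn +1·90°

0 90/221 90/197 -11025/43537 -18810/43537 -3 2 N
1 9/17 9/5 -261/170 -99/85 -3 1 E
2 18/41 90/169 -2169/6929 -3366/6929 -4 1 N
3 5/8 5/2 -35/16 -25/16 -4 0 E
final -5 0 N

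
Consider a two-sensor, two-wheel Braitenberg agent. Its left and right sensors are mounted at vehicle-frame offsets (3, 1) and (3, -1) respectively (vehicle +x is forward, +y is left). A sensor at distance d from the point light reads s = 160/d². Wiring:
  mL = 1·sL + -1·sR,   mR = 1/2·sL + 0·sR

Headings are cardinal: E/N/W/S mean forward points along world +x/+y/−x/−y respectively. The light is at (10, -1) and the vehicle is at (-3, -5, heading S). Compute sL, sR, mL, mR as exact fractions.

left sensor world pos  = (-2, -8); dL² = 193
right sensor world pos = (-4, -8); dR² = 245
sL = 160/193 = 160/193
sR = 160/245 = 32/49
mL = 1·sL + -1·sR = 1664/9457
mR = 1/2·sL + 0·sR = 80/193

160/193 32/49 1664/9457 80/193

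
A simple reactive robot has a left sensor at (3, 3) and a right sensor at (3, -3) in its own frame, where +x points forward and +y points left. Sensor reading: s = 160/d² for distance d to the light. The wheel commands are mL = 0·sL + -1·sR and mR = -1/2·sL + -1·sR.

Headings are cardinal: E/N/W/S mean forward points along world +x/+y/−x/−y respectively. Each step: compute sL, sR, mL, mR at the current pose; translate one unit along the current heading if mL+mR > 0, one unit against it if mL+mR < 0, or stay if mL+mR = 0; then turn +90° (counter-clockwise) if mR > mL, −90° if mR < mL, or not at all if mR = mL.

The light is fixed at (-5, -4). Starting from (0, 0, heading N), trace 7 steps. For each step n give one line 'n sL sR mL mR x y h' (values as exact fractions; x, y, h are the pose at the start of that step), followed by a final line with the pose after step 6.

n=0: pose=(0,0,N); sL=160/53, sR=160/113; mL=-160/113, mR=-17520/5989; mL+mR=-26000/5989 → advance -1; mR−mL=-80/53 → turn -1·90°
n=1: pose=(0,-1,E); sL=8/5, sR=5/2; mL=-5/2, mR=-33/10; mL+mR=-29/5 → advance -1; mR−mL=-4/5 → turn -1·90°
n=2: pose=(-1,-1,S); sL=160/49, sR=160; mL=-160, mR=-7920/49; mL+mR=-15760/49 → advance -1; mR−mL=-80/49 → turn -1·90°
n=3: pose=(-1,0,W); sL=80, sR=16/5; mL=-16/5, mR=-216/5; mL+mR=-232/5 → advance -1; mR−mL=-40 → turn -1·90°
n=4: pose=(0,0,N); sL=160/53, sR=160/113; mL=-160/113, mR=-17520/5989; mL+mR=-26000/5989 → advance -1; mR−mL=-80/53 → turn -1·90°
n=5: pose=(0,-1,E); sL=8/5, sR=5/2; mL=-5/2, mR=-33/10; mL+mR=-29/5 → advance -1; mR−mL=-4/5 → turn -1·90°
n=6: pose=(-1,-1,S); sL=160/49, sR=160; mL=-160, mR=-7920/49; mL+mR=-15760/49 → advance -1; mR−mL=-80/49 → turn -1·90°

0 160/53 160/113 -160/113 -17520/5989 0 0 N
1 8/5 5/2 -5/2 -33/10 0 -1 E
2 160/49 160 -160 -7920/49 -1 -1 S
3 80 16/5 -16/5 -216/5 -1 0 W
4 160/53 160/113 -160/113 -17520/5989 0 0 N
5 8/5 5/2 -5/2 -33/10 0 -1 E
6 160/49 160 -160 -7920/49 -1 -1 S
final -1 0 W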